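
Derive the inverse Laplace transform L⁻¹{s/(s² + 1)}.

L⁻¹{s/(s² + 1)} = cos(t)

Final answer: cos(t)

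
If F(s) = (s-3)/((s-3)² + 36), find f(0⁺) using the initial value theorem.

f(0⁺) = lim_{s→∞} sF(s) = lim_{s→∞} s(s-3)/((s-3)² + 36) = 1

Final answer: 1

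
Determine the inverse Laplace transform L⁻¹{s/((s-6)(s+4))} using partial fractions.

Using partial fractions, f(t) = (6e^(6t) + 4e^(-4t))/10

Final answer: (6e^(6t) + 4e^(-4t))/10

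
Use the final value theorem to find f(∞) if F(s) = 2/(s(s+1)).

f(∞) = lim_{s→0} s·2/(s(s+1)) = lim_{s→0} 2/(s+1) = 2/1 = 2

Final answer: 2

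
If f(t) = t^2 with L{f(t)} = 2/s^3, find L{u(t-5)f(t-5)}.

Time shift theorem: L{u(t-a)f(t-a)} = e^(-as)F(s). Here a=5, F(s) = 2/s^3, so L{u(t-5)f(t-5)} = e^(-5s)·2/s^3

Final answer: e^(-5s)·2/s^3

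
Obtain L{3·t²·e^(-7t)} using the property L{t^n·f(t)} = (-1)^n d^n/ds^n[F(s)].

L{e^(-7t)} = 1/(s+7). d/ds[1/(s+7)] = -1/(s+7)². d²/ds²[1/(s+7)] = 2/(s+7)³. So L{t²·e^(-7t)} = (-1)² · 2/(s+7)³ = 2/(s+7)³. Then L{3·t²·e^(-7t)} = 3·2/(s+7)³ = 6/(s+7)³

Final answer: 6/(s+7)³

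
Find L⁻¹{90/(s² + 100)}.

This is the form c·a/(s² + a²) with a = 10, c = 9. L⁻¹ = 9·sin(10t)

Final answer: 9·sin(10t)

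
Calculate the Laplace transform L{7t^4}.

L{7t^4} = 7 · L{t^4} = 7 · 24/s^5 = 168/s^5

Final answer: 168/s^5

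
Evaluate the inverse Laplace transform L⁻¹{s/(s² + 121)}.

L⁻¹{s/(s² + 121)} = cos(11t)

Final answer: cos(11t)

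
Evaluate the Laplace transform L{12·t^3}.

L{t^n} = n!/s^(n+1), so L{t^3} = 6/s^4. Then L{12·t^3} = 12·6/s^4 = 72/s^4

Final answer: 72/s^4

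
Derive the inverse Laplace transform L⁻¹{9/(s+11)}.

L⁻¹{1/(s-a)} = e^(at), so L⁻¹{1/(s+11)} = e^(-11t), and L⁻¹{9/(s+11)} = 9·e^(-11t)

Final answer: 9·e^(-11t)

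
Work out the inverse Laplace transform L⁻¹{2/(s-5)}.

L⁻¹{1/(s-a)} = e^(at), so L⁻¹{1/(s-5)} = e^(5t), and L⁻¹{2/(s-5)} = 2·e^(5t)

Final answer: 2·e^(5t)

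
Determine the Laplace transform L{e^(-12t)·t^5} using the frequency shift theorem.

L{e^(at)·t^n} = n!/(s-a)^(n+1), so L{e^(-12t)·t^5} = 120/(s+12)^6

Final answer: 120/(s+12)^6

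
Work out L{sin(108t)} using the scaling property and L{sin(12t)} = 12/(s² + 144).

Using L{f(at)} = (1/a)F(s/a) with a=9: L{sin(108t)} = (1/9) · 12/((s/9)² + 144) = (1/9) · 12·81/(s² + 11664) = 108/(s² + 11664)

Final answer: 108/(s² + 11664)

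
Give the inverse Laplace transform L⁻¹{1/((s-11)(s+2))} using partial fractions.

Decompose: A/(s-11) + B/(s+2). A = 1/13, B = -1/13. f(t) = (e^(11t) - e^(-2t))/13

Final answer: (e^(11t) - e^(-2t))/13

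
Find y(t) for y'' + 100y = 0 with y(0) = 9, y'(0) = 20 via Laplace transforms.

L{y''} + 100L{y} = 0. s²Y - 9s - 20 + 100Y = 0. Y(s² + 100) = 9s + 20. Y = (9s + 20)/(s² + 100). Inverting: y(t) = 9cos(10t) + 2sin(10t)

Final answer: y(t) = 9cos(10t) + 2sin(10t)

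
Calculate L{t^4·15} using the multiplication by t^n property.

L{15} = 15/s. d^1/ds^1[1/s] = -1/s². d^2/ds^2[1/s] = 2/s^3. d^3/ds^3[1/s] = -6/s^4. d^4/ds^4[1/s] = 24/s^5. So L{t^4} = (-1)^{4}·24/s^5 = 24/s^5. Then L{t^4·15} = 15·24/s^5 = 360/s^5

Final answer: 360/s^5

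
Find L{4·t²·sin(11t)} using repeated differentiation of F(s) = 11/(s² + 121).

F(s) = 11/(s² + 121). F'(s) = -22s/(s² + 121)². F''(s) = -22(121 - 3s²)/(s² + 121)³ = (66s² - 2662)/(s² + 121)³. So L{t²·sin(11t)} = (-1)² F''(s) = (66s² - 2662)/(s² + 121)³. Then L{4·t²·sin(11t)} = 4·(66s² - 2662)/(s² + 121)³ = (264s² - 10648)/(s² + 121)³

Final answer: (264s² - 10648)/(s² + 121)³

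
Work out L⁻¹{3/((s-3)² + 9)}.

Form: b/((s-a)² + b²) → e^(at)sin(bt). With a=3, b=3

Final answer: e^(3t)·sin(3t)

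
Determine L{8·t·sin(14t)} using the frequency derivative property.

L{sin(14t)} = 14/(s² + 196). By L{t·f(t)} = -F'(s): -d/ds[14/(s² + 196)] = -(14)·(-2s)/(s² + 196)² = 28s/(s² + 196)². Then L{8·t·sin(14t)} = 8·28s/(s² + 196)² = 224s/(s² + 196)²

Final answer: 224s/(s² + 196)²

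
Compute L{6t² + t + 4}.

L{6t² + t + 4} = 6·2/s³ + 1/s² + 4/s = 12/s³ + 1/s² + 4/s

Final answer: 12/s³ + 1/s² + 4/s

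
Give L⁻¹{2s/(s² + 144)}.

This is the form c·s/(s² + a²) with a = 12, c = 2. L⁻¹ = 2·cos(12t)

Final answer: 2·cos(12t)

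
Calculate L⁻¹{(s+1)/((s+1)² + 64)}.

Using frequency shift: L⁻¹{(s-a)/((s-a)² + b²)} = e^(at)cos(bt). Here a=-1, b=8

Final answer: e^(-t)·cos(8t)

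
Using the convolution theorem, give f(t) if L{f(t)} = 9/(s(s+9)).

9/(s(s+9)) = (9/s)·(1/(s+9)) = L{9}·L{e^(-9t)}. By convolution, f(t) = 9*e^(-9t) = ∫₀ᵗ 9·e^(-9τ) dτ = 9·(1 - e^(-9t))/9

Final answer: 9·(1 - e^(-9t))/9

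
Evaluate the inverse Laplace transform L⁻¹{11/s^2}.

L⁻¹{n!/s^(n+1)} = t^n with n=1. So L⁻¹{1/s^2} = t, and L⁻¹{11/s^2} = (11/1)·t = 11·t

Final answer: 11·t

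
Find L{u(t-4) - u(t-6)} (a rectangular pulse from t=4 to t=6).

L{u(t-a)} = e^(-as)/s. L{u(t-4) - u(t-6)} = (e^(-4s) - e^(-6s))/s

Final answer: (e^(-4s) - e^(-6s))/s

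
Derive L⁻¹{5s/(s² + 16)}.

This is the form c·s/(s² + a²) with a = 4, c = 5. L⁻¹ = 5·cos(4t)

Final answer: 5·cos(4t)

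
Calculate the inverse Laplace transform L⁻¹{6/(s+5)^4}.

L⁻¹{n!/(s-a)^(n+1)} = t^n·e^(at), so L⁻¹{6/(s+5)^4} = t^3·e^(-5t)

Final answer: t^3·e^(-5t)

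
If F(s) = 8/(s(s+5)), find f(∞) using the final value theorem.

f(∞) = lim_{s→0} s·8/(s(s+5)) = lim_{s→0} 8/(s+5) = 8/5 = 8/5

Final answer: 8/5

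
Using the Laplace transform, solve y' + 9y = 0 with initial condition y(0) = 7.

L{y'} + 9L{y} = 0. sY - 7 + 9Y = 0. Y(s+9) = 7. Y = 7/(s+9)

Final answer: y(t) = 7e^(-9t)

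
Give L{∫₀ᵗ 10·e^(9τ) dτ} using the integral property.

L{∫₀ᵗ f(τ)dτ} = F(s)/s with F(s) = 10/(s-9), so L{∫₀ᵗ 10·e^(9τ) dτ} = 10/(s(s-9))

Final answer: 10/(s(s-9))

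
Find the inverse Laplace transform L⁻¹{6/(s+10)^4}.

L⁻¹{n!/(s-a)^(n+1)} = t^n·e^(at) with n=3, a=-10. So L⁻¹{6/(s+10)^4} = t^3·e^(-10t)

Final answer: t^3·e^(-10t)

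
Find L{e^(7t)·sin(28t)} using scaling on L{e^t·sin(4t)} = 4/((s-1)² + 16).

Scaling with a=7: L{e^(7t)·sin(28t)} = (1/7) · 4/((s/7-1)² + 16). Simplifying: 28/((s-7)² + 784)

Final answer: 28/((s-7)² + 784)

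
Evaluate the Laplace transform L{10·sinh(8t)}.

L{sinh(ωt)} = ω/(s² - ω²), so L{sinh(8t)} = 8/(s² - 64). Then L{10·sinh(8t)} = 10·8/(s² - 64) = 80/(s² - 64)

Final answer: 80/(s² - 64)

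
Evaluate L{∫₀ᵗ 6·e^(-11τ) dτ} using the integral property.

L{∫₀ᵗ f(τ)dτ} = F(s)/s with F(s) = 6/(s+11), so L{∫₀ᵗ 6·e^(-11τ) dτ} = 6/(s(s+11))

Final answer: 6/(s(s+11))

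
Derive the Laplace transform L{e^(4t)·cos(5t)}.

L{e^(at)·cos(ωt)} = (s-a)/((s-a)² + ω²), so L{e^(4t)·cos(5t)} = (s-4)/((s-4)² + 25)

Final answer: (s-4)/((s-4)² + 25)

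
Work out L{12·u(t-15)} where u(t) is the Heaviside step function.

L{u(t-a)} = e^(-as)/s. Here a=15, so L{u(t-15)} = e^(-15s)/s, and L{12·u(t-15)} = 12·e^(-15s)/s

Final answer: 12·e^(-15s)/s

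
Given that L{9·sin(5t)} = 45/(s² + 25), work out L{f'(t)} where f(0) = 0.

L{f'(t)} = s·F(s) - f(0) = s·45/(s² + 25) - 0 = 45s/(s² + 25)

Final answer: 45s/(s² + 25)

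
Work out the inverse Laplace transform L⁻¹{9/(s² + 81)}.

L⁻¹{9/(s² + 81)} = sin(9t)

Final answer: sin(9t)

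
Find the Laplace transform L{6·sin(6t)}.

L{sin(ωt)} = ω/(s² + ω²), so L{sin(6t)} = 6/(s² + 36). Then L{6·sin(6t)} = 6·6/(s² + 36) = 36/(s² + 36)

Final answer: 36/(s² + 36)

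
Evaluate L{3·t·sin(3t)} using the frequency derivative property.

L{sin(3t)} = 3/(s² + 9). By L{t·f(t)} = -F'(s): -d/ds[3/(s² + 9)] = -(3)·(-2s)/(s² + 9)² = 6s/(s² + 9)². Then L{3·t·sin(3t)} = 3·6s/(s² + 9)² = 18s/(s² + 9)²

Final answer: 18s/(s² + 9)²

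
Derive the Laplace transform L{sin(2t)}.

L{sin(ωt)} = ω/(s² + ω²), so L{sin(2t)} = 2/(s² + 4)

Final answer: 2/(s² + 4)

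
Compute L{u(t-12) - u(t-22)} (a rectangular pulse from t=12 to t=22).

L{u(t-a)} = e^(-as)/s. L{u(t-12) - u(t-22)} = (e^(-12s) - e^(-22s))/s

Final answer: (e^(-12s) - e^(-22s))/s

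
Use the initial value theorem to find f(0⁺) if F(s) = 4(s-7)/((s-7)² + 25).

f(0⁺) = lim_{s→∞} sF(s) = lim_{s→∞} 4s(s-7)/((s-7)² + 25) = 4

Final answer: 4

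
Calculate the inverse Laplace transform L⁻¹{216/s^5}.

L⁻¹{n!/s^(n+1)} = t^n with n=4. So L⁻¹{24/s^5} = t^4, and L⁻¹{216/s^5} = (216/24)·t^4 = 9·t^4

Final answer: 9·t^4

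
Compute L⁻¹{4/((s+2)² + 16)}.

Form: b/((s-a)² + b²) → e^(at)sin(bt). With a=-2, b=4

Final answer: e^(-2t)·sin(4t)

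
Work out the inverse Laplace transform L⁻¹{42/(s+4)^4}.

L⁻¹{n!/(s-a)^(n+1)} = t^n·e^(at) with n=3, a=-4. So L⁻¹{6/(s+4)^4} = t^3·e^(-4t), and L⁻¹{42/(s+4)^4} = (42/6)·t^3·e^(-4t) = 7·t^3·e^(-4t)

Final answer: 7·t^3·e^(-4t)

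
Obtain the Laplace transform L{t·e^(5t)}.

L{t^n·e^(at)} = n!/(s-a)^(n+1), so L{t·e^(5t)} = 1/(s-5)^2

Final answer: 1/(s-5)^2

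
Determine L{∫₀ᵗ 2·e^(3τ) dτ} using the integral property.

L{∫₀ᵗ f(τ)dτ} = F(s)/s with F(s) = 2/(s-3), so L{∫₀ᵗ 2·e^(3τ) dτ} = 2/(s(s-3))

Final answer: 2/(s(s-3))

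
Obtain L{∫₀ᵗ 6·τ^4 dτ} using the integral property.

L{∫₀ᵗ f(τ)dτ} = F(s)/s with f(t) = 6t^4. F(s) = 144/s^5, so L{∫₀ᵗ 6·τ^4 dτ} = (144/s^5)/s = 144/s^6. (Check: ∫₀ᵗ 6·τ^4 dτ = 6t^5/5.)

Final answer: 144/s^6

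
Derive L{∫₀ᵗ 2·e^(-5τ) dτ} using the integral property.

L{∫₀ᵗ f(τ)dτ} = F(s)/s with F(s) = 2/(s+5), so L{∫₀ᵗ 2·e^(-5τ) dτ} = 2/(s(s+5))

Final answer: 2/(s(s+5))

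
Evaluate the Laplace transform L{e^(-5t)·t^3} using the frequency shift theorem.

L{e^(at)·t^n} = n!/(s-a)^(n+1), so L{e^(-5t)·t^3} = 6/(s+5)^4

Final answer: 6/(s+5)^4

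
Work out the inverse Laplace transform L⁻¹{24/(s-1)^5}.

L⁻¹{n!/(s-a)^(n+1)} = t^n·e^(at), so L⁻¹{24/(s-1)^5} = t^4·e^t

Final answer: t^4·e^t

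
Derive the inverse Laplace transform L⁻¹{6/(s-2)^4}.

L⁻¹{n!/(s-a)^(n+1)} = t^n·e^(at), so L⁻¹{6/(s-2)^4} = t^3·e^(2t)

Final answer: t^3·e^(2t)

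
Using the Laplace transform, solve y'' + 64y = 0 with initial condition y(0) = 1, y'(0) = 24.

L{y''} + 64L{y} = 0. s²Y - s - 24 + 64Y = 0. Y(s² + 64) = s + 24. Y = (s + 24)/(s² + 64). Inverting: y(t) = cos(8t) + 3sin(8t)

Final answer: y(t) = cos(8t) + 3sin(8t)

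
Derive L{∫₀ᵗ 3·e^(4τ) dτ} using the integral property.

L{∫₀ᵗ f(τ)dτ} = F(s)/s with F(s) = 3/(s-4), so L{∫₀ᵗ 3·e^(4τ) dτ} = 3/(s(s-4))

Final answer: 3/(s(s-4))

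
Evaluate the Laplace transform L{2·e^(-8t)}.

L{e^(at)} = 1/(s-a), so L{e^(-8t)} = 1/(s+8). Then L{2·e^(-8t)} = 2/(s+8)

Final answer: 2/(s+8)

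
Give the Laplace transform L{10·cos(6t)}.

L{cos(ωt)} = s/(s² + ω²), so L{cos(6t)} = s/(s² + 36). Then L{10·cos(6t)} = 10·s/(s² + 36) = 10s/(s² + 36)

Final answer: 10s/(s² + 36)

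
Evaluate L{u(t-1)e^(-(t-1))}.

u(t-a)f(t-a) with f(t)=e^(-t). L{e^(-t)} = 1/(s+1). By time shift: e^(-s)/(s+1)

Final answer: e^(-s)/(s+1)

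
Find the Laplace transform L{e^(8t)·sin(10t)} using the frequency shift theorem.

Frequency shift: L{e^(at)f(t)} = F(s-a). L{e^(8t)·sin(10t)} = 10/((s-8)² + 100)

Final answer: 10/((s-8)² + 100)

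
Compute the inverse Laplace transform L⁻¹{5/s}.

L⁻¹{c/s} = c, so L⁻¹{5/s} = 5

Final answer: 5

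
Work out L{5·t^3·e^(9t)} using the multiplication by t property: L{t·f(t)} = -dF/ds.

Using L{t^n·e^(at)} = n!/(s-a)^(n+1), L{t^3·e^(9t)} = 6/(s-9)^4, so L{5·t^3·e^(9t)} = 5·6/(s-9)^4 = 30/(s-9)^4

Final answer: 30/(s-9)^4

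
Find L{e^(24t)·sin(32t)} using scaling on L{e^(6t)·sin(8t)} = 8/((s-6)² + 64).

Scaling with a=4: L{e^(24t)·sin(32t)} = (1/4) · 8/((s/4-6)² + 64). Simplifying: 32/((s-24)² + 1024)

Final answer: 32/((s-24)² + 1024)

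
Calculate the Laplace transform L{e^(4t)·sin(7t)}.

L{e^(at)·sin(ωt)} = ω/((s-a)² + ω²), so L{e^(4t)·sin(7t)} = 7/((s-4)² + 49)

Final answer: 7/((s-4)² + 49)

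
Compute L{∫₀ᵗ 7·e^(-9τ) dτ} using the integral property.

L{∫₀ᵗ f(τ)dτ} = F(s)/s with F(s) = 7/(s+9), so L{∫₀ᵗ 7·e^(-9τ) dτ} = 7/(s(s+9))

Final answer: 7/(s(s+9))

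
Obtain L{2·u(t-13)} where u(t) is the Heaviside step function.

L{u(t-a)} = e^(-as)/s. Here a=13, so L{u(t-13)} = e^(-13s)/s, and L{2·u(t-13)} = 2·e^(-13s)/s

Final answer: 2·e^(-13s)/s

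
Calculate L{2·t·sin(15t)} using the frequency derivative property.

L{sin(15t)} = 15/(s² + 225). By L{t·f(t)} = -F'(s): -d/ds[15/(s² + 225)] = -(15)·(-2s)/(s² + 225)² = 30s/(s² + 225)². Then L{2·t·sin(15t)} = 2·30s/(s² + 225)² = 60s/(s² + 225)²

Final answer: 60s/(s² + 225)²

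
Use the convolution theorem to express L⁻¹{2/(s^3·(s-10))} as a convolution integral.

2/(s^3·(s-10)) = (2/s^3)·(1/(s-10)) = L{t^2}·L{e^(10t)}. So f(t) = t^2*e^(10t) = ∫₀ᵗ τ^2·e^(10(t-τ)) dτ

Final answer: ∫₀ᵗ τ^2·e^(10(t-τ)) dτ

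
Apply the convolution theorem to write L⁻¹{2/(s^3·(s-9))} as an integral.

2/(s^3·(s-9)) = (2/s^3)·(1/(s-9)) = L{t^2}·L{e^(9t)}. So f(t) = t^2*e^(9t) = ∫₀ᵗ τ^2·e^(9(t-τ)) dτ

Final answer: ∫₀ᵗ τ^2·e^(9(t-τ)) dτ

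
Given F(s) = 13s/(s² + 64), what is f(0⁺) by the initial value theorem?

f(0⁺) = lim_{s→∞} s·13s/(s² + 64) = lim_{s→∞} 13s²/(s² + 64) = 13

Final answer: 13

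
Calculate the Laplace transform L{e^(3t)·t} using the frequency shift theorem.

L{e^(at)·t^n} = n!/(s-a)^(n+1), so L{e^(3t)·t} = 1/(s-3)^2

Final answer: 1/(s-3)^2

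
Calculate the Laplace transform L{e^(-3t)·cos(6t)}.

L{e^(at)·cos(ωt)} = (s-a)/((s-a)² + ω²), so L{e^(-3t)·cos(6t)} = (s+3)/((s+3)² + 36)

Final answer: (s+3)/((s+3)² + 36)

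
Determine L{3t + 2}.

L{3t + 2} = 3·L{t} + 2·L{1} = 3/s² + 2/s

Final answer: 3/s² + 2/s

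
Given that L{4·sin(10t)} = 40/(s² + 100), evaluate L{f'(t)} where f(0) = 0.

L{f'(t)} = s·F(s) - f(0) = s·40/(s² + 100) - 0 = 40s/(s² + 100)

Final answer: 40s/(s² + 100)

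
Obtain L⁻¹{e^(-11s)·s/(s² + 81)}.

L⁻¹{s/(s² + 81)} = cos(9t). By the time shift theorem, L⁻¹{e^(-as)F(s)} = u(t-a)f(t-a) with a=11, so L⁻¹{e^(-11s)·s/(s² + 81)} = u(t-11)·cos(9(t-11))

Final answer: u(t-11)·cos(9(t-11))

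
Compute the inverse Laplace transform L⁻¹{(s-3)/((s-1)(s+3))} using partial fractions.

Using partial fractions, f(t) = (-2e^t + 6e^(-3t))/4

Final answer: (-2e^t + 6e^(-3t))/4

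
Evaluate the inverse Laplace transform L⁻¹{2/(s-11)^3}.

L⁻¹{n!/(s-a)^(n+1)} = t^n·e^(at), so L⁻¹{2/(s-11)^3} = t^2·e^(11t)

Final answer: t^2·e^(11t)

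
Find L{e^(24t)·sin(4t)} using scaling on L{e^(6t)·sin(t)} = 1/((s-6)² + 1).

Scaling with a=4: L{e^(24t)·sin(4t)} = (1/4) · 1/((s/4-6)² + 1). Simplifying: 4/((s-24)² + 16)

Final answer: 4/((s-24)² + 16)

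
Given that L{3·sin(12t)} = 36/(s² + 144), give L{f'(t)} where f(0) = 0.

L{f'(t)} = s·F(s) - f(0) = s·36/(s² + 144) - 0 = 36s/(s² + 144)

Final answer: 36s/(s² + 144)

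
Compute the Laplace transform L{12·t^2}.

L{t^n} = n!/s^(n+1), so L{t^2} = 2/s^3. Then L{12·t^2} = 12·2/s^3 = 24/s^3

Final answer: 24/s^3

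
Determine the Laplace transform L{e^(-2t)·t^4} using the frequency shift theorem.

L{e^(at)·t^n} = n!/(s-a)^(n+1), so L{e^(-2t)·t^4} = 24/(s+2)^5

Final answer: 24/(s+2)^5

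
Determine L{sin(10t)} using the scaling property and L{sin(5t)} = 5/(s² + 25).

Using L{f(at)} = (1/a)F(s/a) with a=2: L{sin(10t)} = (1/2) · 5/((s/2)² + 25) = (1/2) · 5·4/(s² + 100) = 10/(s² + 100)

Final answer: 10/(s² + 100)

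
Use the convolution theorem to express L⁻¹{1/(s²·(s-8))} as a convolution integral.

1/(s²·(s-8)) = (1/s^2)·(1/(s-8)) = L{t}·L{e^(8t)}. So f(t) = t*e^(8t) = ∫₀ᵗ τ·e^(8(t-τ)) dτ

Final answer: ∫₀ᵗ τ·e^(8(t-τ)) dτ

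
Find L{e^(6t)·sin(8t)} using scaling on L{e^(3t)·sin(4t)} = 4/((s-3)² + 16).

Scaling with a=2: L{e^(6t)·sin(8t)} = (1/2) · 4/((s/2-3)² + 16). Simplifying: 8/((s-6)² + 64)

Final answer: 8/((s-6)² + 64)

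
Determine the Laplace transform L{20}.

L{20} = 20 · L{1} = 20/s

Final answer: 20/s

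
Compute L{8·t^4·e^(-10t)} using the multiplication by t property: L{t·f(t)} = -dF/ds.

Using L{t^n·e^(at)} = n!/(s-a)^(n+1), L{t^4·e^(-10t)} = 24/(s+10)^5, so L{8·t^4·e^(-10t)} = 8·24/(s+10)^5 = 192/(s+10)^5

Final answer: 192/(s+10)^5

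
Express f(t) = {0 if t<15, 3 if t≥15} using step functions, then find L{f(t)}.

f(t) = 3·u(t-15). L{u(t-15)} = e^(-15s)/s, so L{f(t)} = 3·e^(-15s)/s

Final answer: 3·e^(-15s)/s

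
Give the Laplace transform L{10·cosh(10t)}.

L{cosh(ωt)} = s/(s² - ω²), so L{cosh(10t)} = s/(s² - 100). Then L{10·cosh(10t)} = 10·s/(s² - 100) = 10s/(s² - 100)

Final answer: 10s/(s² - 100)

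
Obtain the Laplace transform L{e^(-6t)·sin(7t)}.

L{e^(at)·sin(ωt)} = ω/((s-a)² + ω²), so L{e^(-6t)·sin(7t)} = 7/((s+6)² + 49)

Final answer: 7/((s+6)² + 49)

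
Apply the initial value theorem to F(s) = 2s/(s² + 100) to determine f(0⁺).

f(0⁺) = lim_{s→∞} s·2s/(s² + 100) = lim_{s→∞} 2s²/(s² + 100) = 2

Final answer: 2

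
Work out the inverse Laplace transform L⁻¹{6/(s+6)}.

L⁻¹{1/(s-a)} = e^(at), so L⁻¹{1/(s+6)} = e^(-6t), and L⁻¹{6/(s+6)} = 6·e^(-6t)

Final answer: 6·e^(-6t)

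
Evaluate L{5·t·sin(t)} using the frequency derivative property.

L{sin(t)} = 1/(s² + 1). By L{t·f(t)} = -F'(s): -d/ds[1/(s² + 1)] = -(1)·(-2s)/(s² + 1)² = 2s/(s² + 1)². Then L{5·t·sin(t)} = 5·2s/(s² + 1)² = 10s/(s² + 1)²

Final answer: 10s/(s² + 1)²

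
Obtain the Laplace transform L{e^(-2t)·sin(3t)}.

L{e^(at)·sin(ωt)} = ω/((s-a)² + ω²), so L{e^(-2t)·sin(3t)} = 3/((s+2)² + 9)

Final answer: 3/((s+2)² + 9)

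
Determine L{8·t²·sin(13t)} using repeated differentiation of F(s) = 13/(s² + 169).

F(s) = 13/(s² + 169). F'(s) = -26s/(s² + 169)². F''(s) = -26(169 - 3s²)/(s² + 169)³ = (78s² - 4394)/(s² + 169)³. So L{t²·sin(13t)} = (-1)² F''(s) = (78s² - 4394)/(s² + 169)³. Then L{8·t²·sin(13t)} = 8·(78s² - 4394)/(s² + 169)³ = (624s² - 35152)/(s² + 169)³

Final answer: (624s² - 35152)/(s² + 169)³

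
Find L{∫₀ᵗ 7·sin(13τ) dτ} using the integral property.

L{∫₀ᵗ f(τ)dτ} = F(s)/s with F(s) = 91/(s² + 169), so the result is (91/(s² + 169))/s = 91/(s(s² + 169))

Final answer: 91/(s(s² + 169))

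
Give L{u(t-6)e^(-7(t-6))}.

u(t-a)f(t-a) with f(t)=e^(-7t). L{e^(-7t)} = 1/(s+7). By time shift: e^(-6s)/(s+7)

Final answer: e^(-6s)/(s+7)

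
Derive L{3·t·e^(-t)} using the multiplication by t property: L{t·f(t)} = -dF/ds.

Using L{t^n·e^(at)} = n!/(s-a)^(n+1), L{t·e^(-t)} = 1/(s+1)^2, so L{3·t·e^(-t)} = 3·1/(s+1)^2 = 3/(s+1)^2

Final answer: 3/(s+1)^2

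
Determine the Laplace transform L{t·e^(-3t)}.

L{t^n·e^(at)} = n!/(s-a)^(n+1), so L{t·e^(-3t)} = 1/(s+3)^2

Final answer: 1/(s+3)^2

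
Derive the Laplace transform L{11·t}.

L{t^n} = n!/s^(n+1), so L{t} = 1/s^2. Then L{11·t} = 11·1/s^2 = 11/s^2

Final answer: 11/s^2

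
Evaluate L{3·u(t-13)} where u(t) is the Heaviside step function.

L{u(t-a)} = e^(-as)/s. Here a=13, so L{u(t-13)} = e^(-13s)/s, and L{3·u(t-13)} = 3·e^(-13s)/s

Final answer: 3·e^(-13s)/s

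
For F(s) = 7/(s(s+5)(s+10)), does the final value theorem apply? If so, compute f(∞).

Poles of sF(s) = 7/((s+5)(s+10)) are at s = -5 and s = -10, both in the left half-plane. Theorem applies. f(∞) = lim_{s→0} sF(s) = 7/(5·10) = 7/50

Final answer: 7/50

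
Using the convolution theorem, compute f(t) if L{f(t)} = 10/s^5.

10/s^5 = (10/s)·(1/s^4) = L{10}·L{t^3/6}. By convolution, f(t) = 10*t^3/6 = ∫₀ᵗ 10·τ^3/6 dτ = 10·t^4/24

Final answer: 10·t^4/24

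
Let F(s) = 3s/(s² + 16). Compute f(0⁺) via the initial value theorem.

f(0⁺) = lim_{s→∞} s·3s/(s² + 16) = lim_{s→∞} 3s²/(s² + 16) = 3

Final answer: 3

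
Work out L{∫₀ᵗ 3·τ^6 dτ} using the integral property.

L{∫₀ᵗ f(τ)dτ} = F(s)/s with f(t) = 3t^6. F(s) = 2160/s^7, so L{∫₀ᵗ 3·τ^6 dτ} = (2160/s^7)/s = 2160/s^8. (Check: ∫₀ᵗ 3·τ^6 dτ = 3t^7/7.)

Final answer: 2160/s^8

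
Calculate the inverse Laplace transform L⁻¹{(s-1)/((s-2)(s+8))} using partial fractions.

Using partial fractions, f(t) = (e^(2t) + 9e^(-8t))/10

Final answer: (e^(2t) + 9e^(-8t))/10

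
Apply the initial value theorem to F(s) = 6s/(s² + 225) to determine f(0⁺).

f(0⁺) = lim_{s→∞} s·6s/(s² + 225) = lim_{s→∞} 6s²/(s² + 225) = 6

Final answer: 6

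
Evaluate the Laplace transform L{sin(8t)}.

L{sin(ωt)} = ω/(s² + ω²), so L{sin(8t)} = 8/(s² + 64)

Final answer: 8/(s² + 64)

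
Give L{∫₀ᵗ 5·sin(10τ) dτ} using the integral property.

L{∫₀ᵗ f(τ)dτ} = F(s)/s with F(s) = 50/(s² + 100), so the result is (50/(s² + 100))/s = 50/(s(s² + 100))

Final answer: 50/(s(s² + 100))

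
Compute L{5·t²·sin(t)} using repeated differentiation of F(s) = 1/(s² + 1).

F(s) = 1/(s² + 1). F'(s) = -2s/(s² + 1)². F''(s) = -2(1 - 3s²)/(s² + 1)³ = (6s² - 2)/(s² + 1)³. So L{t²·sin(t)} = (-1)² F''(s) = (6s² - 2)/(s² + 1)³. Then L{5·t²·sin(t)} = 5·(6s² - 2)/(s² + 1)³ = (30s² - 10)/(s² + 1)³

Final answer: (30s² - 10)/(s² + 1)³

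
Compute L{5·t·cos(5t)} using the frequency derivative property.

L{cos(5t)} = s/(s² + 25). Derivative: d/ds[s/(s² + 25)] = [(s² + 25) - s·2s]/(s² + 25)² = (25 - s²)/(s² + 25)². So L{t·cos(5t)} = -F'(s) = (s² - 25)/(s² + 25)². Then L{5·t·cos(5t)} = 5·(s² - 25)/(s² + 25)²

Final answer: 5·(s² - 25)/(s² + 25)²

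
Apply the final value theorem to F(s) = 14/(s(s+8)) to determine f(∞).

f(∞) = lim_{s→0} s·14/(s(s+8)) = lim_{s→0} 14/(s+8) = 14/8 = 7/4

Final answer: 7/4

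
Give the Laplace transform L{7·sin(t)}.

L{sin(ωt)} = ω/(s² + ω²), so L{sin(t)} = 1/(s² + 1). Then L{7·sin(t)} = 7·1/(s² + 1) = 7/(s² + 1)

Final answer: 7/(s² + 1)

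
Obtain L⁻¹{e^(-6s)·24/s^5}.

L⁻¹{24/s^5} = t^4. By the time shift theorem, L⁻¹{e^(-as)F(s)} = u(t-a)f(t-a) with a=6, so L⁻¹{e^(-6s)·24/s^5} = u(t-6)·(t-6)^4

Final answer: u(t-6)·(t-6)^4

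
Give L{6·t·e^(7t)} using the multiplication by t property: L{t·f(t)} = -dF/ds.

Using L{t^n·e^(at)} = n!/(s-a)^(n+1), L{t·e^(7t)} = 1/(s-7)^2, so L{6·t·e^(7t)} = 6·1/(s-7)^2 = 6/(s-7)^2

Final answer: 6/(s-7)^2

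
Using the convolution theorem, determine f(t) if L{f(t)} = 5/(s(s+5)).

5/(s(s+5)) = (5/s)·(1/(s+5)) = L{5}·L{e^(-5t)}. By convolution, f(t) = 5*e^(-5t) = ∫₀ᵗ 5·e^(-5τ) dτ = 5·(1 - e^(-5t))/5

Final answer: 5·(1 - e^(-5t))/5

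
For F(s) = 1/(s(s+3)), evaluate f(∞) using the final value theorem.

f(∞) = lim_{s→0} s·1/(s(s+3)) = lim_{s→0} 1/(s+3) = 1/3 = 1/3

Final answer: 1/3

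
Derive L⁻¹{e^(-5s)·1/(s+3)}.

L⁻¹{1/(s+3)} = e^(-3t). By the time shift theorem, L⁻¹{e^(-as)F(s)} = u(t-a)f(t-a) with a=5, so L⁻¹{e^(-5s)·1/(s+3)} = u(t-5)·e^(-3(t-5))

Final answer: u(t-5)·e^(-3(t-5))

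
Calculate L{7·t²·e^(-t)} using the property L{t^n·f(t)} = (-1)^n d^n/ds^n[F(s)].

L{e^(-t)} = 1/(s+1). d/ds[1/(s+1)] = -1/(s+1)². d²/ds²[1/(s+1)] = 2/(s+1)³. So L{t²·e^(-t)} = (-1)² · 2/(s+1)³ = 2/(s+1)³. Then L{7·t²·e^(-t)} = 7·2/(s+1)³ = 14/(s+1)³

Final answer: 14/(s+1)³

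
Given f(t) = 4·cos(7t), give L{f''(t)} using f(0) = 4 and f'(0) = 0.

F(s) = 4s/(s² + 49). L{f''(t)} = s²F(s) - sf(0) - f'(0) = 4s³/(s² + 49) - 4s = (4s³ - 4s(s² + 49))/(s² + 49) = -196s/(s² + 49)

Final answer: -196s/(s² + 49)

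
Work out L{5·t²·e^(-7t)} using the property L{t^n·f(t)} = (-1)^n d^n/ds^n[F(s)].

L{e^(-7t)} = 1/(s+7). d/ds[1/(s+7)] = -1/(s+7)². d²/ds²[1/(s+7)] = 2/(s+7)³. So L{t²·e^(-7t)} = (-1)² · 2/(s+7)³ = 2/(s+7)³. Then L{5·t²·e^(-7t)} = 5·2/(s+7)³ = 10/(s+7)³

Final answer: 10/(s+7)³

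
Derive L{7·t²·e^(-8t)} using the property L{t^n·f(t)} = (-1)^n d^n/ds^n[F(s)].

L{e^(-8t)} = 1/(s+8). d/ds[1/(s+8)] = -1/(s+8)². d²/ds²[1/(s+8)] = 2/(s+8)³. So L{t²·e^(-8t)} = (-1)² · 2/(s+8)³ = 2/(s+8)³. Then L{7·t²·e^(-8t)} = 7·2/(s+8)³ = 14/(s+8)³

Final answer: 14/(s+8)³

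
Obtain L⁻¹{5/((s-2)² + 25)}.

Form: b/((s-a)² + b²) → e^(at)sin(bt). With a=2, b=5

Final answer: e^(2t)·sin(5t)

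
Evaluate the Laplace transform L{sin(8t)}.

L{sin(ωt)} = ω/(s² + ω²), so L{sin(8t)} = 8/(s² + 64)

Final answer: 8/(s² + 64)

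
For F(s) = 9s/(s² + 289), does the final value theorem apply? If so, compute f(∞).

The final value theorem requires all poles of sF(s) in the left half-plane. sF(s) = 9s²/(s² + 289) has poles at s = ±17i (imaginary axis). Theorem does NOT apply (oscillatory system).

Final answer: Not applicable (oscillatory)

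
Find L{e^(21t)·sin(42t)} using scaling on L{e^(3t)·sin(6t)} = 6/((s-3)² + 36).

Scaling with a=7: L{e^(21t)·sin(42t)} = (1/7) · 6/((s/7-3)² + 36). Simplifying: 42/((s-21)² + 1764)

Final answer: 42/((s-21)² + 1764)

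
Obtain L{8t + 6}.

L{8t + 6} = 8·L{t} + 6·L{1} = 8/s² + 6/s

Final answer: 8/s² + 6/s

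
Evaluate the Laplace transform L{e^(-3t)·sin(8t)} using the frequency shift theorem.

Frequency shift: L{e^(at)f(t)} = F(s-a). L{e^(-3t)·sin(8t)} = 8/((s+3)² + 64)

Final answer: 8/((s+3)² + 64)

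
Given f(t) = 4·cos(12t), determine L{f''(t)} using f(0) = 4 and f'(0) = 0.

F(s) = 4s/(s² + 144). L{f''(t)} = s²F(s) - sf(0) - f'(0) = 4s³/(s² + 144) - 4s = (4s³ - 4s(s² + 144))/(s² + 144) = -576s/(s² + 144)

Final answer: -576s/(s² + 144)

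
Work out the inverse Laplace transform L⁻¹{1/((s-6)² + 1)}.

Using frequency shift, L⁻¹{1/((s-6)² + 1)} = e^(6t)·sin(t)

Final answer: e^(6t)·sin(t)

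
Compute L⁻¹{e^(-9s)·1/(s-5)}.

L⁻¹{1/(s-5)} = e^(5t). By the time shift theorem, L⁻¹{e^(-as)F(s)} = u(t-a)f(t-a) with a=9, so L⁻¹{e^(-9s)·1/(s-5)} = u(t-9)·e^(5(t-9))

Final answer: u(t-9)·e^(5(t-9))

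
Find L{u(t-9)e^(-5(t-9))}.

u(t-a)f(t-a) with f(t)=e^(-5t). L{e^(-5t)} = 1/(s+5). By time shift: e^(-9s)/(s+5)

Final answer: e^(-9s)/(s+5)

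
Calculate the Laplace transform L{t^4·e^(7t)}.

L{t^n·e^(at)} = n!/(s-a)^(n+1), so L{t^4·e^(7t)} = 24/(s-7)^5

Final answer: 24/(s-7)^5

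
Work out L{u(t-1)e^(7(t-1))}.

u(t-a)f(t-a) with f(t)=e^(7t). L{e^(7t)} = 1/(s-7). By time shift: e^(-s)/(s-7)

Final answer: e^(-s)/(s-7)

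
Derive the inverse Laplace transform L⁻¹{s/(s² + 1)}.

L⁻¹{s/(s² + 1)} = cos(t)

Final answer: cos(t)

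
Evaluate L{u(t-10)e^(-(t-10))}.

u(t-a)f(t-a) with f(t)=e^(-t). L{e^(-t)} = 1/(s+1). By time shift: e^(-10s)/(s+1)

Final answer: e^(-10s)/(s+1)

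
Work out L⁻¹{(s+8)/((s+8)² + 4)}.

Using frequency shift: L⁻¹{(s-a)/((s-a)² + b²)} = e^(at)cos(bt). Here a=-8, b=2

Final answer: e^(-8t)·cos(2t)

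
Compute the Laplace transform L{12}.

L{12} = 12 · L{1} = 12/s

Final answer: 12/s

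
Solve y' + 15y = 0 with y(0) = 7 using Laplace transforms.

L{y'} + 15L{y} = 0. sY - 7 + 15Y = 0. Y(s+15) = 7. Y = 7/(s+15)

Final answer: y(t) = 7e^(-15t)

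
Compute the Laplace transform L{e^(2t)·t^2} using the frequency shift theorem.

L{e^(at)·t^n} = n!/(s-a)^(n+1), so L{e^(2t)·t^2} = 2/(s-2)^3

Final answer: 2/(s-2)^3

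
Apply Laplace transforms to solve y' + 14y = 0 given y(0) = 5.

L{y'} + 14L{y} = 0. sY - 5 + 14Y = 0. Y(s+14) = 5. Y = 5/(s+14)

Final answer: y(t) = 5e^(-14t)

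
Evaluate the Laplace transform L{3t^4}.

L{3t^4} = 3 · L{t^4} = 3 · 24/s^5 = 72/s^5

Final answer: 72/s^5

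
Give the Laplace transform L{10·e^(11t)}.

L{e^(at)} = 1/(s-a), so L{e^(11t)} = 1/(s-11). Then L{10·e^(11t)} = 10/(s-11)

Final answer: 10/(s-11)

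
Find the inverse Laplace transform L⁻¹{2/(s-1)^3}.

L⁻¹{n!/(s-a)^(n+1)} = t^n·e^(at) with n=2, a=1. So L⁻¹{2/(s-1)^3} = t^2·e^t

Final answer: t^2·e^t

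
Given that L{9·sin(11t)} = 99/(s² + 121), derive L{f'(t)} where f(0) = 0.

L{f'(t)} = s·F(s) - f(0) = s·99/(s² + 121) - 0 = 99s/(s² + 121)

Final answer: 99s/(s² + 121)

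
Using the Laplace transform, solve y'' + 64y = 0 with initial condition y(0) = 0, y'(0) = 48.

L{y''} + 64L{y} = 0. s²Y - 0 - 48 + 64Y = 0. Y(s² + 64) = 48. Y = (48)/(s² + 64). Inverting: y(t) = 6sin(8t)

Final answer: y(t) = 6sin(8t)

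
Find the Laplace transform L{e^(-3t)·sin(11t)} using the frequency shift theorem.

Frequency shift: L{e^(at)f(t)} = F(s-a). L{e^(-3t)·sin(11t)} = 11/((s+3)² + 121)

Final answer: 11/((s+3)² + 121)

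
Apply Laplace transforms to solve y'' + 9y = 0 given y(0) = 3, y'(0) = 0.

L{y''} + 9L{y} = 0. s²Y - 3s - 0 + 9Y = 0. Y(s² + 9) = 3s. Y = (3s)/(s² + 9). Inverting: y(t) = 3cos(3t)

Final answer: y(t) = 3cos(3t)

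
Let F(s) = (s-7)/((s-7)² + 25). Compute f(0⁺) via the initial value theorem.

f(0⁺) = lim_{s→∞} sF(s) = lim_{s→∞} s(s-7)/((s-7)² + 25) = 1

Final answer: 1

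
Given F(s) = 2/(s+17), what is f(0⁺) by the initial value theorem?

f(0⁺) = lim_{s→∞} s·2/(s+17) = lim_{s→∞} 2s/(s+17) = 2

Final answer: 2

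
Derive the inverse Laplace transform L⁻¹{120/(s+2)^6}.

L⁻¹{n!/(s-a)^(n+1)} = t^n·e^(at), so L⁻¹{120/(s+2)^6} = t^5·e^(-2t)

Final answer: t^5·e^(-2t)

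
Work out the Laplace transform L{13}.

L{13} = 13 · L{1} = 13/s

Final answer: 13/s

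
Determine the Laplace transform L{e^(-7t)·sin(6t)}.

L{e^(at)·sin(ωt)} = ω/((s-a)² + ω²), so L{e^(-7t)·sin(6t)} = 6/((s+7)² + 36)

Final answer: 6/((s+7)² + 36)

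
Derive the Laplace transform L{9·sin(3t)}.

L{sin(ωt)} = ω/(s² + ω²), so L{sin(3t)} = 3/(s² + 9). Then L{9·sin(3t)} = 9·3/(s² + 9) = 27/(s² + 9)

Final answer: 27/(s² + 9)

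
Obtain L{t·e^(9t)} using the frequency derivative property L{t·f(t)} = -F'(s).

L{e^(9t)} = 1/(s-9). By frequency derivative: L{t·e^(9t)} = -d/ds[1/(s-9)] = -(-1)/(s-9)² = 1/(s-9)²

Final answer: 1/(s-9)²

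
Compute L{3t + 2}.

L{3t + 2} = 3·L{t} + 2·L{1} = 3/s² + 2/s

Final answer: 3/s² + 2/s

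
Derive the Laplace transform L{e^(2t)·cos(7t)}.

L{e^(at)·cos(ωt)} = (s-a)/((s-a)² + ω²), so L{e^(2t)·cos(7t)} = (s-2)/((s-2)² + 49)

Final answer: (s-2)/((s-2)² + 49)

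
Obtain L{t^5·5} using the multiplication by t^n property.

L{5} = 5/s. d^1/ds^1[1/s] = -1/s². d^2/ds^2[1/s] = 2/s^3. d^3/ds^3[1/s] = -6/s^4. d^4/ds^4[1/s] = 24/s^5. d^5/ds^5[1/s] = -120/s^6. So L{t^5} = (-1)^{5}·-120/s^6 = 120/s^6. Then L{t^5·5} = 5·120/s^6 = 600/s^6

Final answer: 600/s^6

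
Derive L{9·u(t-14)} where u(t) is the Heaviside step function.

L{u(t-a)} = e^(-as)/s. Here a=14, so L{u(t-14)} = e^(-14s)/s, and L{9·u(t-14)} = 9·e^(-14s)/s

Final answer: 9·e^(-14s)/s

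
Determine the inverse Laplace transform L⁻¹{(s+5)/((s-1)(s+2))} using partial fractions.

Using partial fractions, f(t) = (6e^t - 3e^(-2t))/3

Final answer: (6e^t - 3e^(-2t))/3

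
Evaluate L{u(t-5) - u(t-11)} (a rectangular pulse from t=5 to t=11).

L{u(t-a)} = e^(-as)/s. L{u(t-5) - u(t-11)} = (e^(-5s) - e^(-11s))/s

Final answer: (e^(-5s) - e^(-11s))/s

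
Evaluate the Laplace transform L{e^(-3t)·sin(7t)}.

L{e^(at)·sin(ωt)} = ω/((s-a)² + ω²), so L{e^(-3t)·sin(7t)} = 7/((s+3)² + 49)

Final answer: 7/((s+3)² + 49)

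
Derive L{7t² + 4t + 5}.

L{7t² + 4t + 5} = 7·2/s³ + 4/s² + 5/s = 14/s³ + 4/s² + 5/s

Final answer: 14/s³ + 4/s² + 5/s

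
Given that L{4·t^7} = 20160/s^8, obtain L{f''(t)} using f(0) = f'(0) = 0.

L{f''(t)} = s²F(s) - sf(0) - f'(0) = s²·20160/s^8 - 0 - 0 = 20160/s^6

Final answer: 20160/s^6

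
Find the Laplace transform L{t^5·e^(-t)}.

L{t^n·e^(at)} = n!/(s-a)^(n+1), so L{t^5·e^(-t)} = 120/(s+1)^6

Final answer: 120/(s+1)^6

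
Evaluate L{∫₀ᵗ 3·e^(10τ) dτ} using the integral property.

L{∫₀ᵗ f(τ)dτ} = F(s)/s with F(s) = 3/(s-10), so L{∫₀ᵗ 3·e^(10τ) dτ} = 3/(s(s-10))

Final answer: 3/(s(s-10))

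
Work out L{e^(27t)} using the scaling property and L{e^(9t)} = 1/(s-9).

Using L{f(at)} = (1/a)F(s/a) with a=3 and f(t) = e^(9t): L{e^(27t)} = (1/3) · 1/((s/3)-9) = (1/3) · 3/(s-27) = 1/(s-27)

Final answer: 1/(s-27)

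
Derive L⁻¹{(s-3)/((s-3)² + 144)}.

Using frequency shift: L⁻¹{(s-a)/((s-a)² + b²)} = e^(at)cos(bt). Here a=3, b=12

Final answer: e^(3t)·cos(12t)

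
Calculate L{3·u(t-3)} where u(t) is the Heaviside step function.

L{u(t-a)} = e^(-as)/s. Here a=3, so L{u(t-3)} = e^(-3s)/s, and L{3·u(t-3)} = 3·e^(-3s)/s

Final answer: 3·e^(-3s)/s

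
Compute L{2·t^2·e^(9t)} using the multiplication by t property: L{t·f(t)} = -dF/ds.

Using L{t^n·e^(at)} = n!/(s-a)^(n+1), L{t^2·e^(9t)} = 2/(s-9)^3, so L{2·t^2·e^(9t)} = 2·2/(s-9)^3 = 4/(s-9)^3

Final answer: 4/(s-9)^3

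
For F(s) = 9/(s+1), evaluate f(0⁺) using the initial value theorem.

f(0⁺) = lim_{s→∞} s·9/(s+1) = lim_{s→∞} 9s/(s+1) = 9

Final answer: 9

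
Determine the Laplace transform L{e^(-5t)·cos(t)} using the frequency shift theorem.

Frequency shift: L{e^(at)f(t)} = F(s-a). L{e^(-5t)·cos(t)} = (s+5)/((s+5)² + 1)

Final answer: (s+5)/((s+5)² + 1)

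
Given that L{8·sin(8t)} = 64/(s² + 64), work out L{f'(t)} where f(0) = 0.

L{f'(t)} = s·F(s) - f(0) = s·64/(s² + 64) - 0 = 64s/(s² + 64)

Final answer: 64s/(s² + 64)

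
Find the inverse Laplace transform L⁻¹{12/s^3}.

L⁻¹{n!/s^(n+1)} = t^n with n=2. So L⁻¹{2/s^3} = t^2, and L⁻¹{12/s^3} = (12/2)·t^2 = 6·t^2

Final answer: 6·t^2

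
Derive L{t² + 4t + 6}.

L{t² + 4t + 6} = 2/s³ + 4/s² + 6/s = 2/s³ + 4/s² + 6/s

Final answer: 2/s³ + 4/s² + 6/s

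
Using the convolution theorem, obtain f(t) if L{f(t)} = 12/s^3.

12/s^3 = (12/s)·(1/s^2) = L{12}·L{t}. By convolution, f(t) = 12*t = ∫₀ᵗ 12·τ dτ = 12·t²/2

Final answer: 12·t²/2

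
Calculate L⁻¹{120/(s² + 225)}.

This is the form c·a/(s² + a²) with a = 15, c = 8. L⁻¹ = 8·sin(15t)

Final answer: 8·sin(15t)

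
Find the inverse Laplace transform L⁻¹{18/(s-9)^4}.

L⁻¹{n!/(s-a)^(n+1)} = t^n·e^(at) with n=3, a=9. So L⁻¹{6/(s-9)^4} = t^3·e^(9t), and L⁻¹{18/(s-9)^4} = (18/6)·t^3·e^(9t) = 3·t^3·e^(9t)

Final answer: 3·t^3·e^(9t)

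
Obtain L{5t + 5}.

L{5t + 5} = 5·L{t} + 5·L{1} = 5/s² + 5/s

Final answer: 5/s² + 5/s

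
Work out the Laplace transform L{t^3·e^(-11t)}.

L{t^n·e^(at)} = n!/(s-a)^(n+1), so L{t^3·e^(-11t)} = 6/(s+11)^4

Final answer: 6/(s+11)^4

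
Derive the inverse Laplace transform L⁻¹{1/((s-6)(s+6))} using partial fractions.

Decompose: A/(s-6) + B/(s+6). A = 1/12, B = -1/12. f(t) = (e^(6t) - e^(-6t))/12

Final answer: (e^(6t) - e^(-6t))/12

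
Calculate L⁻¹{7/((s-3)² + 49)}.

Form: b/((s-a)² + b²) → e^(at)sin(bt). With a=3, b=7

Final answer: e^(3t)·sin(7t)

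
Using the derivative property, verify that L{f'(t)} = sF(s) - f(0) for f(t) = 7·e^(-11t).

f'(t) = -77e^(-11t). Direct: L{f'(t)} = -77/(s+11). Property: s·7/(s+11) - 7 = (7s - 7(s+11))/(s+11) = -77/(s+11). ✓

Final answer: -77/(s+11)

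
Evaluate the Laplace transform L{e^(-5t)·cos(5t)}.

L{e^(at)·cos(ωt)} = (s-a)/((s-a)² + ω²), so L{e^(-5t)·cos(5t)} = (s+5)/((s+5)² + 25)

Final answer: (s+5)/((s+5)² + 25)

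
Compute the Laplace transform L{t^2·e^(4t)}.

L{t^n·e^(at)} = n!/(s-a)^(n+1), so L{t^2·e^(4t)} = 2/(s-4)^3

Final answer: 2/(s-4)^3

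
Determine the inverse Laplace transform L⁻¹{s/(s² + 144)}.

L⁻¹{s/(s² + 144)} = cos(12t)

Final answer: cos(12t)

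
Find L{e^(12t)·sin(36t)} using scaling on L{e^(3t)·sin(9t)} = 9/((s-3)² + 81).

Scaling with a=4: L{e^(12t)·sin(36t)} = (1/4) · 9/((s/4-3)² + 81). Simplifying: 36/((s-12)² + 1296)

Final answer: 36/((s-12)² + 1296)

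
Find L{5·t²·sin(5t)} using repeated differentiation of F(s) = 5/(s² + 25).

F(s) = 5/(s² + 25). F'(s) = -10s/(s² + 25)². F''(s) = -10(25 - 3s²)/(s² + 25)³ = (30s² - 250)/(s² + 25)³. So L{t²·sin(5t)} = (-1)² F''(s) = (30s² - 250)/(s² + 25)³. Then L{5·t²·sin(5t)} = 5·(30s² - 250)/(s² + 25)³ = (150s² - 1250)/(s² + 25)³

Final answer: (150s² - 1250)/(s² + 25)³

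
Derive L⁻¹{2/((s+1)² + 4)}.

Form: b/((s-a)² + b²) → e^(at)sin(bt). With a=-1, b=2

Final answer: e^(-t)·sin(2t)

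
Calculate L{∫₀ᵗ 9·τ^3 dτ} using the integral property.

L{∫₀ᵗ f(τ)dτ} = F(s)/s with f(t) = 9t^3. F(s) = 54/s^4, so L{∫₀ᵗ 9·τ^3 dτ} = (54/s^4)/s = 54/s^5. (Check: ∫₀ᵗ 9·τ^3 dτ = 9t^4/4.)

Final answer: 54/s^5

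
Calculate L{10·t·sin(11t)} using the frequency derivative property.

L{sin(11t)} = 11/(s² + 121). By L{t·f(t)} = -F'(s): -d/ds[11/(s² + 121)] = -(11)·(-2s)/(s² + 121)² = 22s/(s² + 121)². Then L{10·t·sin(11t)} = 10·22s/(s² + 121)² = 220s/(s² + 121)²

Final answer: 220s/(s² + 121)²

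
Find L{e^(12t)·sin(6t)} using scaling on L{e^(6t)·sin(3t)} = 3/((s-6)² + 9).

Scaling with a=2: L{e^(12t)·sin(6t)} = (1/2) · 3/((s/2-6)² + 9). Simplifying: 6/((s-12)² + 36)

Final answer: 6/((s-12)² + 36)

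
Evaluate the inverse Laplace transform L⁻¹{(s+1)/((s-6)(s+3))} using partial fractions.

Using partial fractions, f(t) = (7e^(6t) + 2e^(-3t))/9

Final answer: (7e^(6t) + 2e^(-3t))/9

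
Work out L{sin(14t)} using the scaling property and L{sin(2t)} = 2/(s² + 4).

Using L{f(at)} = (1/a)F(s/a) with a=7: L{sin(14t)} = (1/7) · 2/((s/7)² + 4) = (1/7) · 2·49/(s² + 196) = 14/(s² + 196)

Final answer: 14/(s² + 196)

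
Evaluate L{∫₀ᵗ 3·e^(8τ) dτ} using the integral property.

L{∫₀ᵗ f(τ)dτ} = F(s)/s with F(s) = 3/(s-8), so L{∫₀ᵗ 3·e^(8τ) dτ} = 3/(s(s-8))

Final answer: 3/(s(s-8))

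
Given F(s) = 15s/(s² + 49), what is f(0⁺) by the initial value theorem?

f(0⁺) = lim_{s→∞} s·15s/(s² + 49) = lim_{s→∞} 15s²/(s² + 49) = 15

Final answer: 15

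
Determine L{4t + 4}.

L{4t + 4} = 4·L{t} + 4·L{1} = 4/s² + 4/s

Final answer: 4/s² + 4/s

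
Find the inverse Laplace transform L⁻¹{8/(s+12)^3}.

L⁻¹{n!/(s-a)^(n+1)} = t^n·e^(at) with n=2, a=-12. So L⁻¹{2/(s+12)^3} = t^2·e^(-12t), and L⁻¹{8/(s+12)^3} = (8/2)·t^2·e^(-12t) = 4·t^2·e^(-12t)

Final answer: 4·t^2·e^(-12t)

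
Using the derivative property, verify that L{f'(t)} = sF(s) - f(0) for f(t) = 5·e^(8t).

f'(t) = 40e^(8t). Direct: L{f'(t)} = 40/(s-8). Property: s·5/(s-8) - 5 = (5s - 5(s-8))/(s-8) = 40/(s-8). ✓

Final answer: 40/(s-8)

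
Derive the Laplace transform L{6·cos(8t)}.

L{cos(ωt)} = s/(s² + ω²), so L{cos(8t)} = s/(s² + 64). Then L{6·cos(8t)} = 6·s/(s² + 64) = 6s/(s² + 64)

Final answer: 6s/(s² + 64)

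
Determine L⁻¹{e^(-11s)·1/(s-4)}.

L⁻¹{1/(s-4)} = e^(4t). By the time shift theorem, L⁻¹{e^(-as)F(s)} = u(t-a)f(t-a) with a=11, so L⁻¹{e^(-11s)·1/(s-4)} = u(t-11)·e^(4(t-11))

Final answer: u(t-11)·e^(4(t-11))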